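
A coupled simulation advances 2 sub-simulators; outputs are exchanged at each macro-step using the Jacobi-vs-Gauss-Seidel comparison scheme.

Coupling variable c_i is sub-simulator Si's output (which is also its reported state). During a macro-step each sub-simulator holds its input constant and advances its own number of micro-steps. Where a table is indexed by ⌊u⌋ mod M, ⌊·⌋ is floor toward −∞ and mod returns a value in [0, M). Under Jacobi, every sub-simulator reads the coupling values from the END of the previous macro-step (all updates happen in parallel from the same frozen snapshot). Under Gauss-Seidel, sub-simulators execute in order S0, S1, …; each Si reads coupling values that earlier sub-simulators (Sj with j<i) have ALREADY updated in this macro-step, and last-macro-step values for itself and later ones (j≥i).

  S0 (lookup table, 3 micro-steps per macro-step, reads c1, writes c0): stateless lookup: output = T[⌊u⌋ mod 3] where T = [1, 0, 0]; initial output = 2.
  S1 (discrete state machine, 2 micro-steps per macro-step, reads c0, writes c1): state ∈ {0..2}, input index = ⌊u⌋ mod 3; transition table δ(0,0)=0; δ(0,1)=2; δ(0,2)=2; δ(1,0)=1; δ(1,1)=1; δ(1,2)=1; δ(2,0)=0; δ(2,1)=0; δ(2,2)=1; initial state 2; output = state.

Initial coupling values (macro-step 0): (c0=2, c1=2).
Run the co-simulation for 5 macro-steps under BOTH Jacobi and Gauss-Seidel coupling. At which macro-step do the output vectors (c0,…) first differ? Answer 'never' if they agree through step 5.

[Jacobi] macro 1: S0 reads c1=2 → after 3×micro: 0; S1 reads c0=2 → after 2×micro: 1 ⇒ (c0=0, c1=1)
[Jacobi] macro 2: S0 reads c1=1 → after 3×micro: 0; S1 reads c0=0 → after 2×micro: 1 ⇒ (c0=0, c1=1)
[Jacobi] macro 3: S0 reads c1=1 → after 3×micro: 0; S1 reads c0=0 → after 2×micro: 1 ⇒ (c0=0, c1=1)
[Jacobi] macro 4: S0 reads c1=1 → after 3×micro: 0; S1 reads c0=0 → after 2×micro: 1 ⇒ (c0=0, c1=1)
[Jacobi] macro 5: S0 reads c1=1 → after 3×micro: 0; S1 reads c0=0 → after 2×micro: 1 ⇒ (c0=0, c1=1)
[Gauss-Seidel] macro 1: S0 reads c1=2 → after 3×micro: 0; S1 reads c0=0 → after 2×micro: 0 ⇒ (c0=0, c1=0)
[Gauss-Seidel] macro 2: S0 reads c1=0 → after 3×micro: 1; S1 reads c0=1 → after 2×micro: 0 ⇒ (c0=1, c1=0)
[Gauss-Seidel] macro 3: S0 reads c1=0 → after 3×micro: 1; S1 reads c0=1 → after 2×micro: 0 ⇒ (c0=1, c1=0)
[Gauss-Seidel] macro 4: S0 reads c1=0 → after 3×micro: 1; S1 reads c0=1 → after 2×micro: 0 ⇒ (c0=1, c1=0)
[Gauss-Seidel] macro 5: S0 reads c1=0 → after 3×micro: 1; S1 reads c0=1 → after 2×micro: 0 ⇒ (c0=1, c1=0)

first divergence at macro-step: 1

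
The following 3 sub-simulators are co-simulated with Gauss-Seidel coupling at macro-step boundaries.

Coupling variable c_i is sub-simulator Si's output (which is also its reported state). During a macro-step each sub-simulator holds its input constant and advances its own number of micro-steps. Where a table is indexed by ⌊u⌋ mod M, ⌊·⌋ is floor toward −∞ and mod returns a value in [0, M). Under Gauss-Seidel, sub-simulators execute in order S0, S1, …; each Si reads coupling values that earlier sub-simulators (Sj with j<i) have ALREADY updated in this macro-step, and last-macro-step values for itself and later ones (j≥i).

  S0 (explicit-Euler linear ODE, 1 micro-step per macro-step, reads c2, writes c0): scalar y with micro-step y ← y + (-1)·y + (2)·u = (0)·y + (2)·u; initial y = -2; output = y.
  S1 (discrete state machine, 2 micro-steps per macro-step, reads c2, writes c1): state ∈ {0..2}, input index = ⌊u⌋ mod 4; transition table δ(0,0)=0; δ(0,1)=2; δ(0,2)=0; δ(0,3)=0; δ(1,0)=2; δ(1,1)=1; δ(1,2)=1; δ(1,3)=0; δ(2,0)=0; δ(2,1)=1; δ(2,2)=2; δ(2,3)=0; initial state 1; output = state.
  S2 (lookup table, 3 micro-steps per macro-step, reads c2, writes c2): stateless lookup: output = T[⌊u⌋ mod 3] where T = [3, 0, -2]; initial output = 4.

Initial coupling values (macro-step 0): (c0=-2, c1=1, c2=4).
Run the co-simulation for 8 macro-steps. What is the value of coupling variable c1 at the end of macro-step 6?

macro 1: S0 reads c2=4 → after 1×micro: 8; S1 reads c2=4 → after 2×micro: 0; S2 reads c2=4 → after 3×micro: 0 ⇒ (c0=8, c1=0, c2=0)
macro 2: S0 reads c2=0 → after 1×micro: 0; S1 reads c2=0 → after 2×micro: 0; S2 reads c2=0 → after 3×micro: 3 ⇒ (c0=0, c1=0, c2=3)
macro 3: S0 reads c2=3 → after 1×micro: 6; S1 reads c2=3 → after 2×micro: 0; S2 reads c2=3 → after 3×micro: 3 ⇒ (c0=6, c1=0, c2=3)
macro 4: S0 reads c2=3 → after 1×micro: 6; S1 reads c2=3 → after 2×micro: 0; S2 reads c2=3 → after 3×micro: 3 ⇒ (c0=6, c1=0, c2=3)
macro 5: S0 reads c2=3 → after 1×micro: 6; S1 reads c2=3 → after 2×micro: 0; S2 reads c2=3 → after 3×micro: 3 ⇒ (c0=6, c1=0, c2=3)
macro 6: S0 reads c2=3 → after 1×micro: 6; S1 reads c2=3 → after 2×micro: 0; S2 reads c2=3 → after 3×micro: 3 ⇒ (c0=6, c1=0, c2=3)
macro 7: S0 reads c2=3 → after 1×micro: 6; S1 reads c2=3 → after 2×micro: 0; S2 reads c2=3 → after 3×micro: 3 ⇒ (c0=6, c1=0, c2=3)
macro 8: S0 reads c2=3 → after 1×micro: 6; S1 reads c2=3 → after 2×micro: 0; S2 reads c2=3 → after 3×micro: 3 ⇒ (c0=6, c1=0, c2=3)

c1 at macro-step 6 = 0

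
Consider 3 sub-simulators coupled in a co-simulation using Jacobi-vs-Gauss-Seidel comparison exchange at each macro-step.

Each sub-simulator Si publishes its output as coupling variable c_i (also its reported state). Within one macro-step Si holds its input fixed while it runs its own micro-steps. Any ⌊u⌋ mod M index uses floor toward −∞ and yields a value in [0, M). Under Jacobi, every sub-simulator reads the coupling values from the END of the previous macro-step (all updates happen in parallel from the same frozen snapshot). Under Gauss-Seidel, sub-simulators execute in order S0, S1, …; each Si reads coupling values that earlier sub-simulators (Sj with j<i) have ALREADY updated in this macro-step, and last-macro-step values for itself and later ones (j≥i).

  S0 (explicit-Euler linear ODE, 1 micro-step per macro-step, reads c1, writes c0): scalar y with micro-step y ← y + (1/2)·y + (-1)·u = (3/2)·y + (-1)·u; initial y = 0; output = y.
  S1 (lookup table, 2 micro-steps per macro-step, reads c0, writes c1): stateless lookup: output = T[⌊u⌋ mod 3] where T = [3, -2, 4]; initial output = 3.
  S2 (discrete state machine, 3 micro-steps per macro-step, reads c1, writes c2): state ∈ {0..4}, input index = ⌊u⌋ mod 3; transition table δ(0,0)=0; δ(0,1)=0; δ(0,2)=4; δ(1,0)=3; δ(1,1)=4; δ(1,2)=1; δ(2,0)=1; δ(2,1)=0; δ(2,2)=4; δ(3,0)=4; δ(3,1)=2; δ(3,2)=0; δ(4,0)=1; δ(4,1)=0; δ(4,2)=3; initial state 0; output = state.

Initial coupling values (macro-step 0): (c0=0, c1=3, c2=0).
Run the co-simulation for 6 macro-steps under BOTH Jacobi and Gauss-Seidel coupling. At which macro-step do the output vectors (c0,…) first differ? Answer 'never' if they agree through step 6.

[Jacobi] macro 1: S0 reads c1=3 → after 1×micro: -3; S1 reads c0=0 → after 2×micro: 3; S2 reads c1=3 → after 3×micro: 0 ⇒ (c0=-3, c1=3, c2=0)
[Jacobi] macro 2: S0 reads c1=3 → after 1×micro: -15/2; S1 reads c0=-3 → after 2×micro: 3; S2 reads c1=3 → after 3×micro: 0 ⇒ (c0=-15/2, c1=3, c2=0)
[Jacobi] macro 3: S0 reads c1=3 → after 1×micro: -57/4; S1 reads c0=-15/2 → after 2×micro: -2; S2 reads c1=3 → after 3×micro: 0 ⇒ (c0=-57/4, c1=-2, c2=0)
[Jacobi] macro 4: S0 reads c1=-2 → after 1×micro: -155/8; S1 reads c0=-57/4 → after 2×micro: 3; S2 reads c1=-2 → after 3×micro: 0 ⇒ (c0=-155/8, c1=3, c2=0)
[Jacobi] macro 5: S0 reads c1=3 → after 1×micro: -513/16; S1 reads c0=-155/8 → after 2×micro: -2; S2 reads c1=3 → after 3×micro: 0 ⇒ (c0=-513/16, c1=-2, c2=0)
[Jacobi] macro 6: S0 reads c1=-2 → after 1×micro: -1475/32; S1 reads c0=-513/16 → after 2×micro: 3; S2 reads c1=-2 → after 3×micro: 0 ⇒ (c0=-1475/32, c1=3, c2=0)
[Gauss-Seidel] macro 1: S0 reads c1=3 → after 1×micro: -3; S1 reads c0=-3 → after 2×micro: 3; S2 reads c1=3 → after 3×micro: 0 ⇒ (c0=-3, c1=3, c2=0)
[Gauss-Seidel] macro 2: S0 reads c1=3 → after 1×micro: -15/2; S1 reads c0=-15/2 → after 2×micro: -2; S2 reads c1=-2 → after 3×micro: 0 ⇒ (c0=-15/2, c1=-2, c2=0)
[Gauss-Seidel] macro 3: S0 reads c1=-2 → after 1×micro: -37/4; S1 reads c0=-37/4 → after 2×micro: 4; S2 reads c1=4 → after 3×micro: 0 ⇒ (c0=-37/4, c1=4, c2=0)
[Gauss-Seidel] macro 4: S0 reads c1=4 → after 1×micro: -143/8; S1 reads c0=-143/8 → after 2×micro: 3; S2 reads c1=3 → after 3×micro: 0 ⇒ (c0=-143/8, c1=3, c2=0)
[Gauss-Seidel] macro 5: S0 reads c1=3 → after 1×micro: -477/16; S1 reads c0=-477/16 → after 2×micro: 3; S2 reads c1=3 → after 3×micro: 0 ⇒ (c0=-477/16, c1=3, c2=0)
[Gauss-Seidel] macro 6: S0 reads c1=3 → after 1×micro: -1527/32; S1 reads c0=-1527/32 → after 2×micro: 3; S2 reads c1=3 → after 3×micro: 0 ⇒ (c0=-1527/32, c1=3, c2=0)

first divergence at macro-step: 2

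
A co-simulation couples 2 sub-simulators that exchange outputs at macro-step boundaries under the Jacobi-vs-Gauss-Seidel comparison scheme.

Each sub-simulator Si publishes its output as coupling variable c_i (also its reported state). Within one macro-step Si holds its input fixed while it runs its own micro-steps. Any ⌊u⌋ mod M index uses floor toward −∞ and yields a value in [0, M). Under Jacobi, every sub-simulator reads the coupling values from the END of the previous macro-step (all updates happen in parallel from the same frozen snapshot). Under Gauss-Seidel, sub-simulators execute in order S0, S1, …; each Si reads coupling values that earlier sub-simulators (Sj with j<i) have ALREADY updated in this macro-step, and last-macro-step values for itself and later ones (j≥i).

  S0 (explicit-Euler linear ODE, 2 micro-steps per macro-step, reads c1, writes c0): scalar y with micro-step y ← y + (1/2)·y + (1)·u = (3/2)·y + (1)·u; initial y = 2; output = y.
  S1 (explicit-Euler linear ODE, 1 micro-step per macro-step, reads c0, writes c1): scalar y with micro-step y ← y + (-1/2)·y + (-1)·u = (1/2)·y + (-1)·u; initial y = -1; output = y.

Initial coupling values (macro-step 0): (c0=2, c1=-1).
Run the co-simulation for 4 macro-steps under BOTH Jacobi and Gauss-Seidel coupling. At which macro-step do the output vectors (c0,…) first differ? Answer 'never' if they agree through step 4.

first divergence at macro-step: 2

[Jacobi] macro 1: S0 reads c1=-1 → after 2×micro: 2; S1 reads c0=2 → after 1×micro: -5/2 ⇒ (c0=2, c1=-5/2)
[Jacobi] macro 2: S0 reads c1=-5/2 → after 2×micro: -7/4; S1 reads c0=2 → after 1×micro: -13/4 ⇒ (c0=-7/4, c1=-13/4)
[Jacobi] macro 3: S0 reads c1=-13/4 → after 2×micro: -193/16; S1 reads c0=-7/4 → after 1×micro: 1/8 ⇒ (c0=-193/16, c1=1/8)
[Jacobi] macro 4: S0 reads c1=1/8 → after 2×micro: -1717/64; S1 reads c0=-193/16 → after 1×micro: 97/8 ⇒ (c0=-1717/64, c1=97/8)
[Gauss-Seidel] macro 1: S0 reads c1=-1 → after 2×micro: 2; S1 reads c0=2 → after 1×micro: -5/2 ⇒ (c0=2, c1=-5/2)
[Gauss-Seidel] macro 2: S0 reads c1=-5/2 → after 2×micro: -7/4; S1 reads c0=-7/4 → after 1×micro: 1/2 ⇒ (c0=-7/4, c1=1/2)
[Gauss-Seidel] macro 3: S0 reads c1=1/2 → after 2×micro: -43/16; S1 reads c0=-43/16 → after 1×micro: 47/16 ⇒ (c0=-43/16, c1=47/16)
[Gauss-Seidel] macro 4: S0 reads c1=47/16 → after 2×micro: 83/64; S1 reads c0=83/64 → after 1×micro: 11/64 ⇒ (c0=83/64, c1=11/64)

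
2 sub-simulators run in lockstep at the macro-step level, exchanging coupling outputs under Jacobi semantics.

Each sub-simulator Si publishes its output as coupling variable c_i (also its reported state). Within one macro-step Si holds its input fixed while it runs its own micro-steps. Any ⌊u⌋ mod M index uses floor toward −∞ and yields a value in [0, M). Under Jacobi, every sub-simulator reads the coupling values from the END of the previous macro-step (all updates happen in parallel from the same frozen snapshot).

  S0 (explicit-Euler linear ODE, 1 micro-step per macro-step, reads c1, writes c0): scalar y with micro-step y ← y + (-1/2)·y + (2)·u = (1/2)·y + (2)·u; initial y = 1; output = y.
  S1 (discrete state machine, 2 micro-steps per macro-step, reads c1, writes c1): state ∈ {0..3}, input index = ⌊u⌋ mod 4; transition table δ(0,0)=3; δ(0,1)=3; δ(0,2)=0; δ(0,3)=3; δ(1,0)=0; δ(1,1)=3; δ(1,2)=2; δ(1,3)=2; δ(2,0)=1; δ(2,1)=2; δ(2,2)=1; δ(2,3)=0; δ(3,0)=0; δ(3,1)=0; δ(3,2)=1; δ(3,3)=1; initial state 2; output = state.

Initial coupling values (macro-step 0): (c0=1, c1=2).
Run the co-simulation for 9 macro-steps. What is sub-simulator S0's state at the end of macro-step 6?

macro 1: S0 reads c1=2 → after 1×micro: 9/2; S1 reads c1=2 → after 2×micro: 2 ⇒ (c0=9/2, c1=2)
macro 2: S0 reads c1=2 → after 1×micro: 25/4; S1 reads c1=2 → after 2×micro: 2 ⇒ (c0=25/4, c1=2)
macro 3: S0 reads c1=2 → after 1×micro: 57/8; S1 reads c1=2 → after 2×micro: 2 ⇒ (c0=57/8, c1=2)
macro 4: S0 reads c1=2 → after 1×micro: 121/16; S1 reads c1=2 → after 2×micro: 2 ⇒ (c0=121/16, c1=2)
macro 5: S0 reads c1=2 → after 1×micro: 249/32; S1 reads c1=2 → after 2×micro: 2 ⇒ (c0=249/32, c1=2)
macro 6: S0 reads c1=2 → after 1×micro: 505/64; S1 reads c1=2 → after 2×micro: 2 ⇒ (c0=505/64, c1=2)
macro 7: S0 reads c1=2 → after 1×micro: 1017/128; S1 reads c1=2 → after 2×micro: 2 ⇒ (c0=1017/128, c1=2)
macro 8: S0 reads c1=2 → after 1×micro: 2041/256; S1 reads c1=2 → after 2×micro: 2 ⇒ (c0=2041/256, c1=2)
macro 9: S0 reads c1=2 → after 1×micro: 4089/512; S1 reads c1=2 → after 2×micro: 2 ⇒ (c0=4089/512, c1=2)

S0 state at macro-step 6 = 505/64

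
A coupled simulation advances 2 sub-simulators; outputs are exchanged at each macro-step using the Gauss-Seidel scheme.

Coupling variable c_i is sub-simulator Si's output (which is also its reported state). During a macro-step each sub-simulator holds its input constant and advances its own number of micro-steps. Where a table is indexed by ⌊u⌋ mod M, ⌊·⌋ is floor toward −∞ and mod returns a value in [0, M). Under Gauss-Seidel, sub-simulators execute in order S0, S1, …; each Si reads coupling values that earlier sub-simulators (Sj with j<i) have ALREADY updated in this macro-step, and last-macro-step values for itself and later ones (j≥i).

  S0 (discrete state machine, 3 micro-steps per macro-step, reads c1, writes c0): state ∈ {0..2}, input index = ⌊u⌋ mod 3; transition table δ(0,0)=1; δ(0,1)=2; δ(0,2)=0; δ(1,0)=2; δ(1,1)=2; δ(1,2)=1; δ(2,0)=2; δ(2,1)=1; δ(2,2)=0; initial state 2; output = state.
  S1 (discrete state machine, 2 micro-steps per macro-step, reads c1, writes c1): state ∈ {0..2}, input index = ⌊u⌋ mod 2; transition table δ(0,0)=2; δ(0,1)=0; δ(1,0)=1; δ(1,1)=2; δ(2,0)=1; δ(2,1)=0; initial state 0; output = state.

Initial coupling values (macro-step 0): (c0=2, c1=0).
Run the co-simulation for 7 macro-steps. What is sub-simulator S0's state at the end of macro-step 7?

macro 1: S0 reads c1=0 → after 3×micro: 2; S1 reads c1=0 → after 2×micro: 1 ⇒ (c0=2, c1=1)
macro 2: S0 reads c1=1 → after 3×micro: 1; S1 reads c1=1 → after 2×micro: 0 ⇒ (c0=1, c1=0)
macro 3: S0 reads c1=0 → after 3×micro: 2; S1 reads c1=0 → after 2×micro: 1 ⇒ (c0=2, c1=1)
macro 4: S0 reads c1=1 → after 3×micro: 1; S1 reads c1=1 → after 2×micro: 0 ⇒ (c0=1, c1=0)
macro 5: S0 reads c1=0 → after 3×micro: 2; S1 reads c1=0 → after 2×micro: 1 ⇒ (c0=2, c1=1)
macro 6: S0 reads c1=1 → after 3×micro: 1; S1 reads c1=1 → after 2×micro: 0 ⇒ (c0=1, c1=0)
macro 7: S0 reads c1=0 → after 3×micro: 2; S1 reads c1=0 → after 2×micro: 1 ⇒ (c0=2, c1=1)

S0 state at macro-step 7 = 2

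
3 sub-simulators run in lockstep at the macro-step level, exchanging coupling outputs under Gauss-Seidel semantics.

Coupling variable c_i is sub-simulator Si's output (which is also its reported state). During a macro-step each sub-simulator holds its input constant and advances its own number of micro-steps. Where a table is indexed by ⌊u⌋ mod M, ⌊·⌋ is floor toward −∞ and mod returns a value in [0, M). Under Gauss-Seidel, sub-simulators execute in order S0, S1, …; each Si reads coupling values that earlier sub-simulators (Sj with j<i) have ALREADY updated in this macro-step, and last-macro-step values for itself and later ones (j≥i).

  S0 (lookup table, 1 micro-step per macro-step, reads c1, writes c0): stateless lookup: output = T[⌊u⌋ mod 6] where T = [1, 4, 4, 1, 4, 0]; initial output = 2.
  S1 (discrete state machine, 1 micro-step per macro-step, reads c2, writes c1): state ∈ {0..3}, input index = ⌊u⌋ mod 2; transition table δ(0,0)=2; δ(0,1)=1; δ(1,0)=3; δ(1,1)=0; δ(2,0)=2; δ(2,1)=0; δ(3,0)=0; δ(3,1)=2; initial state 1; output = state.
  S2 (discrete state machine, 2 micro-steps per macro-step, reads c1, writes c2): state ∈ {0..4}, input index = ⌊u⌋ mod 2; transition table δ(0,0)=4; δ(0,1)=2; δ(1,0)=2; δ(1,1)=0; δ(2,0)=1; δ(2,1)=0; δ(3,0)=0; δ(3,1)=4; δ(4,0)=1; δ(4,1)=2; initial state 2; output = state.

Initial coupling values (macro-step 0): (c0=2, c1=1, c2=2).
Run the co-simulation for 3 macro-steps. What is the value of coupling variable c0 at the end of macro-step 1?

c0 at macro-step 1 = 4

macro 1: S0 reads c1=1 → after 1×micro: 4; S1 reads c2=2 → after 1×micro: 3; S2 reads c1=3 → after 2×micro: 2 ⇒ (c0=4, c1=3, c2=2)
macro 2: S0 reads c1=3 → after 1×micro: 1; S1 reads c2=2 → after 1×micro: 0; S2 reads c1=0 → after 2×micro: 2 ⇒ (c0=1, c1=0, c2=2)
macro 3: S0 reads c1=0 → after 1×micro: 1; S1 reads c2=2 → after 1×micro: 2; S2 reads c1=2 → after 2×micro: 2 ⇒ (c0=1, c1=2, c2=2)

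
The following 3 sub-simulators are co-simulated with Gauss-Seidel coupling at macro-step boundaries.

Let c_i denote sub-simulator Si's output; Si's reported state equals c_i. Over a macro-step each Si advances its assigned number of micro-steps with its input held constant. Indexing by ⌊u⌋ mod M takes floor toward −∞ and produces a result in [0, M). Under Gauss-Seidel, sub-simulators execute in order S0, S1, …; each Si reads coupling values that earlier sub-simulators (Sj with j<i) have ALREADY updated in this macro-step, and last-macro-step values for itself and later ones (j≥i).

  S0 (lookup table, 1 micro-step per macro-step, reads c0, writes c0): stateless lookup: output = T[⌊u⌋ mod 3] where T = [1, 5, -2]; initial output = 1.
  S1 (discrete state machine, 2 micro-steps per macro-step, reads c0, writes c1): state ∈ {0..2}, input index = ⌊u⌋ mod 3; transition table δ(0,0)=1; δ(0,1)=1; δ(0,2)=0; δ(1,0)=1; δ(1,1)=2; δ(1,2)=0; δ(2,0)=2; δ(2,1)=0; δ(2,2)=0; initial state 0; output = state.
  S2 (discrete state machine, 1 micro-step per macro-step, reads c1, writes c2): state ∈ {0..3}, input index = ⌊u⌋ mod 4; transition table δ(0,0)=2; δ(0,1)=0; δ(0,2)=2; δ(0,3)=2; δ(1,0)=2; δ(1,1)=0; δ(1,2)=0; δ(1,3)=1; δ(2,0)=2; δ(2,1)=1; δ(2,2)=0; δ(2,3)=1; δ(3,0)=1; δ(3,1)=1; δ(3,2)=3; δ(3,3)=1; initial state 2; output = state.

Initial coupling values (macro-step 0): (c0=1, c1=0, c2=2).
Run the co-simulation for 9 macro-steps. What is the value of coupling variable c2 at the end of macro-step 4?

c2 at macro-step 4 = 0

macro 1: S0 reads c0=1 → after 1×micro: 5; S1 reads c0=5 → after 2×micro: 0; S2 reads c1=0 → after 1×micro: 2 ⇒ (c0=5, c1=0, c2=2)
macro 2: S0 reads c0=5 → after 1×micro: -2; S1 reads c0=-2 → after 2×micro: 2; S2 reads c1=2 → after 1×micro: 0 ⇒ (c0=-2, c1=2, c2=0)
macro 3: S0 reads c0=-2 → after 1×micro: 5; S1 reads c0=5 → after 2×micro: 0; S2 reads c1=0 → after 1×micro: 2 ⇒ (c0=5, c1=0, c2=2)
macro 4: S0 reads c0=5 → after 1×micro: -2; S1 reads c0=-2 → after 2×micro: 2; S2 reads c1=2 → after 1×micro: 0 ⇒ (c0=-2, c1=2, c2=0)
macro 5: S0 reads c0=-2 → after 1×micro: 5; S1 reads c0=5 → after 2×micro: 0; S2 reads c1=0 → after 1×micro: 2 ⇒ (c0=5, c1=0, c2=2)
macro 6: S0 reads c0=5 → after 1×micro: -2; S1 reads c0=-2 → after 2×micro: 2; S2 reads c1=2 → after 1×micro: 0 ⇒ (c0=-2, c1=2, c2=0)
macro 7: S0 reads c0=-2 → after 1×micro: 5; S1 reads c0=5 → after 2×micro: 0; S2 reads c1=0 → after 1×micro: 2 ⇒ (c0=5, c1=0, c2=2)
macro 8: S0 reads c0=5 → after 1×micro: -2; S1 reads c0=-2 → after 2×micro: 2; S2 reads c1=2 → after 1×micro: 0 ⇒ (c0=-2, c1=2, c2=0)
macro 9: S0 reads c0=-2 → after 1×micro: 5; S1 reads c0=5 → after 2×micro: 0; S2 reads c1=0 → after 1×micro: 2 ⇒ (c0=5, c1=0, c2=2)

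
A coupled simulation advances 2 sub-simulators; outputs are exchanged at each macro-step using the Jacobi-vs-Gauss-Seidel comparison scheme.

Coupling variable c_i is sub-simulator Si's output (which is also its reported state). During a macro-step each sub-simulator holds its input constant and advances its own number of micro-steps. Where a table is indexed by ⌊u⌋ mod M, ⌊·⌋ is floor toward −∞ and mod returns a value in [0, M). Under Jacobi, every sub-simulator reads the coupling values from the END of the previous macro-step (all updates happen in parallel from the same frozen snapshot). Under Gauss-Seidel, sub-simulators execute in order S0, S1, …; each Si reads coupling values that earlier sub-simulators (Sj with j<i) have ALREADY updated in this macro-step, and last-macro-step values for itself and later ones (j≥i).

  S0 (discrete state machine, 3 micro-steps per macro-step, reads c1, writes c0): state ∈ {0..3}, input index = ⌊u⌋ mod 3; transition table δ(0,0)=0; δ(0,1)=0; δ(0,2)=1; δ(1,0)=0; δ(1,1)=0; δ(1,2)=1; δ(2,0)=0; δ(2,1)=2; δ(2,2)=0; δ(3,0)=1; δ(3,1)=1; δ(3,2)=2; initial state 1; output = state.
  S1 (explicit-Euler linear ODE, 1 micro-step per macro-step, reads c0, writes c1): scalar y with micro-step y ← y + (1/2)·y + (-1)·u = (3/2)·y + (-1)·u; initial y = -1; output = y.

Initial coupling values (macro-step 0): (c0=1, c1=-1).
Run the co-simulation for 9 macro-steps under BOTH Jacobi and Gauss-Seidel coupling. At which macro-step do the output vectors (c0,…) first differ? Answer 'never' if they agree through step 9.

[Jacobi] macro 1: S0 reads c1=-1 → after 3×micro: 1; S1 reads c0=1 → after 1×micro: -5/2 ⇒ (c0=1, c1=-5/2)
[Jacobi] macro 2: S0 reads c1=-5/2 → after 3×micro: 0; S1 reads c0=1 → after 1×micro: -19/4 ⇒ (c0=0, c1=-19/4)
[Jacobi] macro 3: S0 reads c1=-19/4 → after 3×micro: 0; S1 reads c0=0 → after 1×micro: -57/8 ⇒ (c0=0, c1=-57/8)
[Jacobi] macro 4: S0 reads c1=-57/8 → after 3×micro: 0; S1 reads c0=0 → after 1×micro: -171/16 ⇒ (c0=0, c1=-171/16)
[Jacobi] macro 5: S0 reads c1=-171/16 → after 3×micro: 0; S1 reads c0=0 → after 1×micro: -513/32 ⇒ (c0=0, c1=-513/32)
[Jacobi] macro 6: S0 reads c1=-513/32 → after 3×micro: 0; S1 reads c0=0 → after 1×micro: -1539/64 ⇒ (c0=0, c1=-1539/64)
[Jacobi] macro 7: S0 reads c1=-1539/64 → after 3×micro: 1; S1 reads c0=0 → after 1×micro: -4617/128 ⇒ (c0=1, c1=-4617/128)
[Jacobi] macro 8: S0 reads c1=-4617/128 → after 3×micro: 1; S1 reads c0=1 → after 1×micro: -14107/256 ⇒ (c0=1, c1=-14107/256)
[Jacobi] macro 9: S0 reads c1=-14107/256 → after 3×micro: 0; S1 reads c0=1 → after 1×micro: -42833/512 ⇒ (c0=0, c1=-42833/512)
[Gauss-Seidel] macro 1: S0 reads c1=-1 → after 3×micro: 1; S1 reads c0=1 → after 1×micro: -5/2 ⇒ (c0=1, c1=-5/2)
[Gauss-Seidel] macro 2: S0 reads c1=-5/2 → after 3×micro: 0; S1 reads c0=0 → after 1×micro: -15/4 ⇒ (c0=0, c1=-15/4)
[Gauss-Seidel] macro 3: S0 reads c1=-15/4 → after 3×micro: 1; S1 reads c0=1 → after 1×micro: -53/8 ⇒ (c0=1, c1=-53/8)
[Gauss-Seidel] macro 4: S0 reads c1=-53/8 → after 3×micro: 1; S1 reads c0=1 → after 1×micro: -175/16 ⇒ (c0=1, c1=-175/16)
[Gauss-Seidel] macro 5: S0 reads c1=-175/16 → after 3×micro: 0; S1 reads c0=0 → after 1×micro: -525/32 ⇒ (c0=0, c1=-525/32)
[Gauss-Seidel] macro 6: S0 reads c1=-525/32 → after 3×micro: 0; S1 reads c0=0 → after 1×micro: -1575/64 ⇒ (c0=0, c1=-1575/64)
[Gauss-Seidel] macro 7: S0 reads c1=-1575/64 → after 3×micro: 1; S1 reads c0=1 → after 1×micro: -4853/128 ⇒ (c0=1, c1=-4853/128)
[Gauss-Seidel] macro 8: S0 reads c1=-4853/128 → after 3×micro: 0; S1 reads c0=0 → after 1×micro: -14559/256 ⇒ (c0=0, c1=-14559/256)
[Gauss-Seidel] macro 9: S0 reads c1=-14559/256 → after 3×micro: 0; S1 reads c0=0 → after 1×micro: -43677/512 ⇒ (c0=0, c1=-43677/512)

first divergence at macro-step: 2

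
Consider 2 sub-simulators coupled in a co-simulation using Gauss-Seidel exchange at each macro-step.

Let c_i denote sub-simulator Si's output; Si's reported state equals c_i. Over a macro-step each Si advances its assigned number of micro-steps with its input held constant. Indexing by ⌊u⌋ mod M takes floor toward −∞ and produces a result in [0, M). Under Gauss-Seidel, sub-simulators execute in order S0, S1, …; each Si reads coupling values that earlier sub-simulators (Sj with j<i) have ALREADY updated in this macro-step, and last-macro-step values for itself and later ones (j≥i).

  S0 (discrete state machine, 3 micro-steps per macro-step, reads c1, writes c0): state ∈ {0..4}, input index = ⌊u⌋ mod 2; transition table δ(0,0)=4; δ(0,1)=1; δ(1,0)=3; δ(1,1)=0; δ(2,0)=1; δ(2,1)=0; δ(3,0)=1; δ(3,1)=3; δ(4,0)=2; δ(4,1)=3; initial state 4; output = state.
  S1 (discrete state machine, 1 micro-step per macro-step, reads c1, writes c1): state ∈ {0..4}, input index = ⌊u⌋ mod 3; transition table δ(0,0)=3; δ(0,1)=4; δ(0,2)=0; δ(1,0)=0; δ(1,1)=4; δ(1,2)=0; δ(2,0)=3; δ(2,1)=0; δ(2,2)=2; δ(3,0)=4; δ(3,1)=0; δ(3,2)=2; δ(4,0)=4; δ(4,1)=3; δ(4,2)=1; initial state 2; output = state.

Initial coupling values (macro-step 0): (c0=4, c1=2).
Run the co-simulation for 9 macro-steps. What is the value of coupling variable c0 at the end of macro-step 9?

macro 1: S0 reads c1=2 → after 3×micro: 3; S1 reads c1=2 → after 1×micro: 2 ⇒ (c0=3, c1=2)
macro 2: S0 reads c1=2 → after 3×micro: 1; S1 reads c1=2 → after 1×micro: 2 ⇒ (c0=1, c1=2)
macro 3: S0 reads c1=2 → after 3×micro: 3; S1 reads c1=2 → after 1×micro: 2 ⇒ (c0=3, c1=2)
macro 4: S0 reads c1=2 → after 3×micro: 1; S1 reads c1=2 → after 1×micro: 2 ⇒ (c0=1, c1=2)
macro 5: S0 reads c1=2 → after 3×micro: 3; S1 reads c1=2 → after 1×micro: 2 ⇒ (c0=3, c1=2)
macro 6: S0 reads c1=2 → after 3×micro: 1; S1 reads c1=2 → after 1×micro: 2 ⇒ (c0=1, c1=2)
macro 7: S0 reads c1=2 → after 3×micro: 3; S1 reads c1=2 → after 1×micro: 2 ⇒ (c0=3, c1=2)
macro 8: S0 reads c1=2 → after 3×micro: 1; S1 reads c1=2 → after 1×micro: 2 ⇒ (c0=1, c1=2)
macro 9: S0 reads c1=2 → after 3×micro: 3; S1 reads c1=2 → after 1×micro: 2 ⇒ (c0=3, c1=2)

c0 at macro-step 9 = 3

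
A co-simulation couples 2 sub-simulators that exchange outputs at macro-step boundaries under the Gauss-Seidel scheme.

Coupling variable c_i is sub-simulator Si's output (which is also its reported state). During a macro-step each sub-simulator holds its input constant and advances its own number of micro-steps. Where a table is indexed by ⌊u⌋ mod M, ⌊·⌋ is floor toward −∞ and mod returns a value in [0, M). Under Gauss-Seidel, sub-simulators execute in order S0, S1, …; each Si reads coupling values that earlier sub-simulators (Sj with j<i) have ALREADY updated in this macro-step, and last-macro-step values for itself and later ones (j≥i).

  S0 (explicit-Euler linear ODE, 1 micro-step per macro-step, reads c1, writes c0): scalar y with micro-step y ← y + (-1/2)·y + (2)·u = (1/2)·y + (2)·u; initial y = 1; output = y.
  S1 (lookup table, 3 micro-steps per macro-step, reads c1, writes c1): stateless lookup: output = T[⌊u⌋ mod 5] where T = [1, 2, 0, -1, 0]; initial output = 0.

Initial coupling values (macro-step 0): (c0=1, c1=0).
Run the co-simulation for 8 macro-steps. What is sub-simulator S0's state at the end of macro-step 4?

macro 1: S0 reads c1=0 → after 1×micro: 1/2; S1 reads c1=0 → after 3×micro: 1 ⇒ (c0=1/2, c1=1)
macro 2: S0 reads c1=1 → after 1×micro: 9/4; S1 reads c1=1 → after 3×micro: 2 ⇒ (c0=9/4, c1=2)
macro 3: S0 reads c1=2 → after 1×micro: 41/8; S1 reads c1=2 → after 3×micro: 0 ⇒ (c0=41/8, c1=0)
macro 4: S0 reads c1=0 → after 1×micro: 41/16; S1 reads c1=0 → after 3×micro: 1 ⇒ (c0=41/16, c1=1)
macro 5: S0 reads c1=1 → after 1×micro: 105/32; S1 reads c1=1 → after 3×micro: 2 ⇒ (c0=105/32, c1=2)
macro 6: S0 reads c1=2 → after 1×micro: 361/64; S1 reads c1=2 → after 3×micro: 0 ⇒ (c0=361/64, c1=0)
macro 7: S0 reads c1=0 → after 1×micro: 361/128; S1 reads c1=0 → after 3×micro: 1 ⇒ (c0=361/128, c1=1)
macro 8: S0 reads c1=1 → after 1×micro: 873/256; S1 reads c1=1 → after 3×micro: 2 ⇒ (c0=873/256, c1=2)

S0 state at macro-step 4 = 41/16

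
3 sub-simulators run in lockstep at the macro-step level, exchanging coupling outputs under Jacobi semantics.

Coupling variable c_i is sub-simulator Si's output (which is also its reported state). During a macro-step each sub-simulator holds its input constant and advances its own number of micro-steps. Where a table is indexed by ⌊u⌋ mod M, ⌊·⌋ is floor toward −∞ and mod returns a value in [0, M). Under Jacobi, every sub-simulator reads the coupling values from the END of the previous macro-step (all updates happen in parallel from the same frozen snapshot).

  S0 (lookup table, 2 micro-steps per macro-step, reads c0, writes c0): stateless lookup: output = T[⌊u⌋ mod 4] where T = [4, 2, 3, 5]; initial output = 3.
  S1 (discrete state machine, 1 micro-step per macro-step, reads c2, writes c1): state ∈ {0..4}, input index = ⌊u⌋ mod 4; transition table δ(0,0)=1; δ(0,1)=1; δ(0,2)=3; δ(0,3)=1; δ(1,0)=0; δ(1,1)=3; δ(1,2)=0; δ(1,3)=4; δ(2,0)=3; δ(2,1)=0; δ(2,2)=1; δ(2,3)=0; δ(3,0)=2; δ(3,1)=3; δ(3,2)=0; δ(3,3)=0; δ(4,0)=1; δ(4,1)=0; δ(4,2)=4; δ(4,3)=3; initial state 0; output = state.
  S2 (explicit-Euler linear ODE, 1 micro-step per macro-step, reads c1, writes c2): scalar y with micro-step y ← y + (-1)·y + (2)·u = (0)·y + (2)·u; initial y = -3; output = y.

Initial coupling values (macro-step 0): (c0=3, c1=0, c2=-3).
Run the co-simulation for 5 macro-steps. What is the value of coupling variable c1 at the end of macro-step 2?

c1 at macro-step 2 = 0

macro 1: S0 reads c0=3 → after 2×micro: 5; S1 reads c2=-3 → after 1×micro: 1; S2 reads c1=0 → after 1×micro: 0 ⇒ (c0=5, c1=1, c2=0)
macro 2: S0 reads c0=5 → after 2×micro: 2; S1 reads c2=0 → after 1×micro: 0; S2 reads c1=1 → after 1×micro: 2 ⇒ (c0=2, c1=0, c2=2)
macro 3: S0 reads c0=2 → after 2×micro: 3; S1 reads c2=2 → after 1×micro: 3; S2 reads c1=0 → after 1×micro: 0 ⇒ (c0=3, c1=3, c2=0)
macro 4: S0 reads c0=3 → after 2×micro: 5; S1 reads c2=0 → after 1×micro: 2; S2 reads c1=3 → after 1×micro: 6 ⇒ (c0=5, c1=2, c2=6)
macro 5: S0 reads c0=5 → after 2×micro: 2; S1 reads c2=6 → after 1×micro: 1; S2 reads c1=2 → after 1×micro: 4 ⇒ (c0=2, c1=1, c2=4)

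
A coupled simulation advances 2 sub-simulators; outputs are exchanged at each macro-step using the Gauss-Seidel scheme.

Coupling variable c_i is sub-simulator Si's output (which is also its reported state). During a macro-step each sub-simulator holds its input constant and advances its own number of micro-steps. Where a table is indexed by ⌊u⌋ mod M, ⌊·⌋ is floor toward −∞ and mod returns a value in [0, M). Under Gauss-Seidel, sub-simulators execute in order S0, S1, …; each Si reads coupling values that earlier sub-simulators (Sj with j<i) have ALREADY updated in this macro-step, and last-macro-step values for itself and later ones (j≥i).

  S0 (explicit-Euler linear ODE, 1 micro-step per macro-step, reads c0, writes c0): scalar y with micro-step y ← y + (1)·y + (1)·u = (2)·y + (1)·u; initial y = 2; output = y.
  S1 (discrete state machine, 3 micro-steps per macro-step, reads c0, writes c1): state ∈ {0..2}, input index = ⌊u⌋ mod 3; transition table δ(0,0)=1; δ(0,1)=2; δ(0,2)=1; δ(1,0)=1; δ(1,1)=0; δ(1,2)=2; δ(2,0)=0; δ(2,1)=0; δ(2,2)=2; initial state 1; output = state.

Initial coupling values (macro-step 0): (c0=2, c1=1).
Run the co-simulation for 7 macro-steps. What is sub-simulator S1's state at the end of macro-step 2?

S1 state at macro-step 2 = 1

macro 1: S0 reads c0=2 → after 1×micro: 6; S1 reads c0=6 → after 3×micro: 1 ⇒ (c0=6, c1=1)
macro 2: S0 reads c0=6 → after 1×micro: 18; S1 reads c0=18 → after 3×micro: 1 ⇒ (c0=18, c1=1)
macro 3: S0 reads c0=18 → after 1×micro: 54; S1 reads c0=54 → after 3×micro: 1 ⇒ (c0=54, c1=1)
macro 4: S0 reads c0=54 → after 1×micro: 162; S1 reads c0=162 → after 3×micro: 1 ⇒ (c0=162, c1=1)
macro 5: S0 reads c0=162 → after 1×micro: 486; S1 reads c0=486 → after 3×micro: 1 ⇒ (c0=486, c1=1)
macro 6: S0 reads c0=486 → after 1×micro: 1458; S1 reads c0=1458 → after 3×micro: 1 ⇒ (c0=1458, c1=1)
macro 7: S0 reads c0=1458 → after 1×micro: 4374; S1 reads c0=4374 → after 3×micro: 1 ⇒ (c0=4374, c1=1)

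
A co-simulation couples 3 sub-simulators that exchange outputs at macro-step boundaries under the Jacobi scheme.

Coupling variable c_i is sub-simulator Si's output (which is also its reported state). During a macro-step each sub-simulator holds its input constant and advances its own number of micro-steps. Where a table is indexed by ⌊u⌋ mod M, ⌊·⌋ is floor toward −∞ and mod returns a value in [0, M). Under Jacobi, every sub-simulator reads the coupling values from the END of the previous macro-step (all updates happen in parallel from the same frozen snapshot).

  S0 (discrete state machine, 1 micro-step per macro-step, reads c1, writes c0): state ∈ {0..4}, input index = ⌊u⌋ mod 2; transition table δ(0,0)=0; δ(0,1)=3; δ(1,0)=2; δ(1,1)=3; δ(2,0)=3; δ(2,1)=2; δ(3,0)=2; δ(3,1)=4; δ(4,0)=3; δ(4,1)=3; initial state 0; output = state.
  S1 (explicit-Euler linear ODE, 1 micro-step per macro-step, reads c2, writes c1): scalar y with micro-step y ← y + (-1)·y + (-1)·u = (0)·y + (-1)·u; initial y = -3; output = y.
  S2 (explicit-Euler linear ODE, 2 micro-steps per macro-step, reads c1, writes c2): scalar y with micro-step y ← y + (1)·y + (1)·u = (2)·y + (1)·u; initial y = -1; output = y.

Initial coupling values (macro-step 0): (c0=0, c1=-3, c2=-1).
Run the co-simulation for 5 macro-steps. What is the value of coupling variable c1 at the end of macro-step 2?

macro 1: S0 reads c1=-3 → after 1×micro: 3; S1 reads c2=-1 → after 1×micro: 1; S2 reads c1=-3 → after 2×micro: -13 ⇒ (c0=3, c1=1, c2=-13)
macro 2: S0 reads c1=1 → after 1×micro: 4; S1 reads c2=-13 → after 1×micro: 13; S2 reads c1=1 → after 2×micro: -49 ⇒ (c0=4, c1=13, c2=-49)
macro 3: S0 reads c1=13 → after 1×micro: 3; S1 reads c2=-49 → after 1×micro: 49; S2 reads c1=13 → after 2×micro: -157 ⇒ (c0=3, c1=49, c2=-157)
macro 4: S0 reads c1=49 → after 1×micro: 4; S1 reads c2=-157 → after 1×micro: 157; S2 reads c1=49 → after 2×micro: -481 ⇒ (c0=4, c1=157, c2=-481)
macro 5: S0 reads c1=157 → after 1×micro: 3; S1 reads c2=-481 → after 1×micro: 481; S2 reads c1=157 → after 2×micro: -1453 ⇒ (c0=3, c1=481, c2=-1453)

c1 at macro-step 2 = 13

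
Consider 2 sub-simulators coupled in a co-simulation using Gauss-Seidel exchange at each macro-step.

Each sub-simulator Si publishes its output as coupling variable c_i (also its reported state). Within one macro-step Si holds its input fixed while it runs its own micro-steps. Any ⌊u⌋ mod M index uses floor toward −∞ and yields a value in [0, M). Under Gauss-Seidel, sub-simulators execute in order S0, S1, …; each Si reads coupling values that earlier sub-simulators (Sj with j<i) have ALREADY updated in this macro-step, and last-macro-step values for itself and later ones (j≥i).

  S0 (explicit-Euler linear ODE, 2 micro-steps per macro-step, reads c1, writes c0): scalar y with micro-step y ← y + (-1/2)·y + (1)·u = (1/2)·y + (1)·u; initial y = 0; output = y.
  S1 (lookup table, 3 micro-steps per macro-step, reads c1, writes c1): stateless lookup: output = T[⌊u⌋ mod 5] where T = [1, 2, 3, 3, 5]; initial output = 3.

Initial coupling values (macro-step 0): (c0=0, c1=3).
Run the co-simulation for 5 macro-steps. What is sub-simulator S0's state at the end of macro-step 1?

S0 state at macro-step 1 = 9/2

macro 1: S0 reads c1=3 → after 2×micro: 9/2; S1 reads c1=3 → after 3×micro: 3 ⇒ (c0=9/2, c1=3)
macro 2: S0 reads c1=3 → after 2×micro: 45/8; S1 reads c1=3 → after 3×micro: 3 ⇒ (c0=45/8, c1=3)
macro 3: S0 reads c1=3 → after 2×micro: 189/32; S1 reads c1=3 → after 3×micro: 3 ⇒ (c0=189/32, c1=3)
macro 4: S0 reads c1=3 → after 2×micro: 765/128; S1 reads c1=3 → after 3×micro: 3 ⇒ (c0=765/128, c1=3)
macro 5: S0 reads c1=3 → after 2×micro: 3069/512; S1 reads c1=3 → after 3×micro: 3 ⇒ (c0=3069/512, c1=3)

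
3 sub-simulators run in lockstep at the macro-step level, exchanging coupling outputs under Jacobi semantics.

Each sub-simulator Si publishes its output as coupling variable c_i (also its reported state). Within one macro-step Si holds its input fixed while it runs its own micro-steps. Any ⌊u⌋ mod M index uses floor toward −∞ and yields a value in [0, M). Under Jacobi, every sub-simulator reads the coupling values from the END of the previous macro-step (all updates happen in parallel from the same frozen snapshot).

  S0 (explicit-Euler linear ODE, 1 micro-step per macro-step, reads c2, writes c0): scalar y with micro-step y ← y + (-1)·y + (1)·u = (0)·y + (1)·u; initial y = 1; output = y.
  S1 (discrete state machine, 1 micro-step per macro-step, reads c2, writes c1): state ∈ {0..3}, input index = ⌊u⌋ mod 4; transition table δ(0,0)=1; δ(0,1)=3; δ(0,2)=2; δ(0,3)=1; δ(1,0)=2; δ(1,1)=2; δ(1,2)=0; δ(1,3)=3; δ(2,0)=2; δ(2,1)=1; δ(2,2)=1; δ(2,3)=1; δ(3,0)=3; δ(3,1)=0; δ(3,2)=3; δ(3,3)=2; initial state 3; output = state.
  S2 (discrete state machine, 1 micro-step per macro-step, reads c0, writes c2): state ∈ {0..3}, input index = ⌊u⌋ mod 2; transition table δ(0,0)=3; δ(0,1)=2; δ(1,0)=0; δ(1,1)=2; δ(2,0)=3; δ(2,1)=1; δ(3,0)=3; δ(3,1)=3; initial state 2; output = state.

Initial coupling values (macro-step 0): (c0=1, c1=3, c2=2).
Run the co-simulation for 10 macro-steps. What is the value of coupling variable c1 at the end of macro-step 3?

macro 1: S0 reads c2=2 → after 1×micro: 2; S1 reads c2=2 → after 1×micro: 3; S2 reads c0=1 → after 1×micro: 1 ⇒ (c0=2, c1=3, c2=1)
macro 2: S0 reads c2=1 → after 1×micro: 1; S1 reads c2=1 → after 1×micro: 0; S2 reads c0=2 → after 1×micro: 0 ⇒ (c0=1, c1=0, c2=0)
macro 3: S0 reads c2=0 → after 1×micro: 0; S1 reads c2=0 → after 1×micro: 1; S2 reads c0=1 → after 1×micro: 2 ⇒ (c0=0, c1=1, c2=2)
macro 4: S0 reads c2=2 → after 1×micro: 2; S1 reads c2=2 → after 1×micro: 0; S2 reads c0=0 → after 1×micro: 3 ⇒ (c0=2, c1=0, c2=3)
macro 5: S0 reads c2=3 → after 1×micro: 3; S1 reads c2=3 → after 1×micro: 1; S2 reads c0=2 → after 1×micro: 3 ⇒ (c0=3, c1=1, c2=3)
macro 6: S0 reads c2=3 → after 1×micro: 3; S1 reads c2=3 → after 1×micro: 3; S2 reads c0=3 → after 1×micro: 3 ⇒ (c0=3, c1=3, c2=3)
macro 7: S0 reads c2=3 → after 1×micro: 3; S1 reads c2=3 → after 1×micro: 2; S2 reads c0=3 → after 1×micro: 3 ⇒ (c0=3, c1=2, c2=3)
macro 8: S0 reads c2=3 → after 1×micro: 3; S1 reads c2=3 → after 1×micro: 1; S2 reads c0=3 → after 1×micro: 3 ⇒ (c0=3, c1=1, c2=3)
macro 9: S0 reads c2=3 → after 1×micro: 3; S1 reads c2=3 → after 1×micro: 3; S2 reads c0=3 → after 1×micro: 3 ⇒ (c0=3, c1=3, c2=3)
macro 10: S0 reads c2=3 → after 1×micro: 3; S1 reads c2=3 → after 1×micro: 2; S2 reads c0=3 → after 1×micro: 3 ⇒ (c0=3, c1=2, c2=3)

c1 at macro-step 3 = 1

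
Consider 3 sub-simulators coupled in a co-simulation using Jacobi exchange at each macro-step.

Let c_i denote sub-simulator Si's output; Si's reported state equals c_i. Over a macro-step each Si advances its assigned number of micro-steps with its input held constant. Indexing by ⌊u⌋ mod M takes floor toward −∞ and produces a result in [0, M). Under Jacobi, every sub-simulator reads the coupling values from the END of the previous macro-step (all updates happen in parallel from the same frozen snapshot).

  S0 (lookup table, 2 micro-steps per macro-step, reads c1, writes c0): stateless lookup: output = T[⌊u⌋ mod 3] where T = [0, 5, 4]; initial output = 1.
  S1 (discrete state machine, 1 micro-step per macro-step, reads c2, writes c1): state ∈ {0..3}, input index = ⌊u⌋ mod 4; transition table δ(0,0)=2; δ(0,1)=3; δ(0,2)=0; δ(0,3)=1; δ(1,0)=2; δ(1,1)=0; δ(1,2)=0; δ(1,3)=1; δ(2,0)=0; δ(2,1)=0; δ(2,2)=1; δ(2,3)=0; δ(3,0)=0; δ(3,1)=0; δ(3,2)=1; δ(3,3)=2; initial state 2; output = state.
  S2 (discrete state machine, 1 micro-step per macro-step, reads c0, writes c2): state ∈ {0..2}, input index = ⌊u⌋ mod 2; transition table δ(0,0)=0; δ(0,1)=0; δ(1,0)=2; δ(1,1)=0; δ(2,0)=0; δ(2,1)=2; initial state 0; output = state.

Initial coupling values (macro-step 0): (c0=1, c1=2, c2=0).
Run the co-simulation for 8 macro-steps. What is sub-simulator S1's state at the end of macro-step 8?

S1 state at macro-step 8 = 2

macro 1: S0 reads c1=2 → after 2×micro: 4; S1 reads c2=0 → after 1×micro: 0; S2 reads c0=1 → after 1×micro: 0 ⇒ (c0=4, c1=0, c2=0)
macro 2: S0 reads c1=0 → after 2×micro: 0; S1 reads c2=0 → after 1×micro: 2; S2 reads c0=4 → after 1×micro: 0 ⇒ (c0=0, c1=2, c2=0)
macro 3: S0 reads c1=2 → after 2×micro: 4; S1 reads c2=0 → after 1×micro: 0; S2 reads c0=0 → after 1×micro: 0 ⇒ (c0=4, c1=0, c2=0)
macro 4: S0 reads c1=0 → after 2×micro: 0; S1 reads c2=0 → after 1×micro: 2; S2 reads c0=4 → after 1×micro: 0 ⇒ (c0=0, c1=2, c2=0)
macro 5: S0 reads c1=2 → after 2×micro: 4; S1 reads c2=0 → after 1×micro: 0; S2 reads c0=0 → after 1×micro: 0 ⇒ (c0=4, c1=0, c2=0)
macro 6: S0 reads c1=0 → after 2×micro: 0; S1 reads c2=0 → after 1×micro: 2; S2 reads c0=4 → after 1×micro: 0 ⇒ (c0=0, c1=2, c2=0)
macro 7: S0 reads c1=2 → after 2×micro: 4; S1 reads c2=0 → after 1×micro: 0; S2 reads c0=0 → after 1×micro: 0 ⇒ (c0=4, c1=0, c2=0)
macro 8: S0 reads c1=0 → after 2×micro: 0; S1 reads c2=0 → after 1×micro: 2; S2 reads c0=4 → after 1×micro: 0 ⇒ (c0=0, c1=2, c2=0)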